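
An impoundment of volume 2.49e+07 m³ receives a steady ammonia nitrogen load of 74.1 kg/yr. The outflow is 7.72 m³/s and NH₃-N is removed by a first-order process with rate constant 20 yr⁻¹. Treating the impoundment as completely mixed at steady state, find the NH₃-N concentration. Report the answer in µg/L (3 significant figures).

Outflow Q = 7.72 m³/s × 3.156e+07 s/yr = 2.436e+08 m³/yr.
Steady-state CSTR mass balance: W = Q·C + k·V·C, so C = W/(Q + kV).
Q + kV = 2.436e+08 + 20·2.49e+07 = 7.416e+08 m³/yr.
C = 74.1/7.416e+08 = 9.992e-08 kg/m³ = 9.992e-05 mg/L = 0.09992 µg/L.

0.0999 µg/L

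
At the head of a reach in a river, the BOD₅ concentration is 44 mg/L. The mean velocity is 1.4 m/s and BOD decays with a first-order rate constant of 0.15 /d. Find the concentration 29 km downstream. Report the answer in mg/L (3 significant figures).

42.4 mg/L

Travel time t = 29 km / 1.4 m/s = 2.9e+04/1.4 = 2.071e+04 s = 0.2397 d.
First-order decay: C = 44·exp(−0.15·0.2397) = 44·0.9647 = 42.45 mg/L.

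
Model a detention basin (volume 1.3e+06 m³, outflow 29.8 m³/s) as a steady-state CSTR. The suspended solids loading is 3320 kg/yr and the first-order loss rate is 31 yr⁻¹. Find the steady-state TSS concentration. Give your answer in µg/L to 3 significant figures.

Outflow Q = 29.8 m³/s × 3.156e+07 s/yr = 9.404e+08 m³/yr.
Steady-state CSTR mass balance: W = Q·C + k·V·C, so C = W/(Q + kV).
Q + kV = 9.404e+08 + 31·1.3e+06 = 9.807e+08 m³/yr.
C = 3320/9.807e+08 = 3.385e-06 kg/m³ = 0.003385 mg/L = 3.385 µg/L.

3.39 µg/L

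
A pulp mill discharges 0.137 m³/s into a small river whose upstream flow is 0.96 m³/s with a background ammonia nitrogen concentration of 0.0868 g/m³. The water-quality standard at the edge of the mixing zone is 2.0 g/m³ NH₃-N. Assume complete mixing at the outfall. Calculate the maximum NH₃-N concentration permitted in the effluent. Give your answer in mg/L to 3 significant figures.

15.4 mg/L

Mass balance: 2·1.097 = 0.137·Cₑ + 0.96·0.0868.
Cₑ = (2.194 − 0.08333) / 0.137 = 15.41 mg/L.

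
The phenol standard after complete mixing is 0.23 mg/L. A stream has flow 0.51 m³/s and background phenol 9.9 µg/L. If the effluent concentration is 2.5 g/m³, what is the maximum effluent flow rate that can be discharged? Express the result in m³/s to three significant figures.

0.0494 m³/s

9.9 µg/L = 0.0099 mg/L.
Mass balance at complete mixing: C_std·(Q_w + Q_r) = Q_w·C_e + Q_r·C_b.
Rearranging, Q_w = Q_r·(C_std − C_b)/(C_e − C_std) = 0.51·(0.23 − 0.0099) / (2.5 − 0.23) = 0.04945 m³/s.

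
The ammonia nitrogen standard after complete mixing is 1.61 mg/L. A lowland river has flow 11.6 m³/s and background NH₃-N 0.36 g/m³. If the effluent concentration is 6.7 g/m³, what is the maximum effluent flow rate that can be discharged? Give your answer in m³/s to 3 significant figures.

Mass balance at complete mixing: C_std·(Q_w + Q_r) = Q_w·C_e + Q_r·C_b.
Rearranging, Q_w = Q_r·(C_std − C_b)/(C_e − C_std) = 11.6·(1.61 − 0.36) / (6.7 − 1.61) = 2.849 m³/s.

2.85 m³/s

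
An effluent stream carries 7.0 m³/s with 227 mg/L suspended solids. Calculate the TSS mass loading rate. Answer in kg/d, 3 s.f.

Mass flux = Q·C = 7 m³/s × 227 g/m³ = 1589 g/s.
= 1589 g/s × 86.4 = 1.373e+05 kg/d.

137000 kg/d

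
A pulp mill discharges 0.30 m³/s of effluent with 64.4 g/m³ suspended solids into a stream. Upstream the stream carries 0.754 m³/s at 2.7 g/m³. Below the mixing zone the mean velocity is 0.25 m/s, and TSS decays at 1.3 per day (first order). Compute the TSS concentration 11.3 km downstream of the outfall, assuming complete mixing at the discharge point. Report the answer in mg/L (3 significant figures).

After complete mixing, C₀ = (0.3·64.4 + 0.754·2.7) / 1.054 = 20.26 mg/L.
Travel time t = 1.13e+04 m / 0.25 m/s = 4.52e+04 s = 0.5231 d.
C = 20.26·exp(−1.3·0.5231) = 20.26·0.5066 = 10.26 mg/L.

10.3 mg/L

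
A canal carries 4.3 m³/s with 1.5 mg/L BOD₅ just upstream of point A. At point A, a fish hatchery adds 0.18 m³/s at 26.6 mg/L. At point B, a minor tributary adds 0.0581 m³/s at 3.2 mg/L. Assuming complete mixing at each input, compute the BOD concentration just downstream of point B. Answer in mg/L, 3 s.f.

2.52 mg/L

After input A: C = (4.3·1.5 + 0.18·26.6) / 4.48 = 2.508 mg/L.
After input B: C = (4.48·2.508 + 0.0581·3.2) / 4.538 = 2.517 mg/L.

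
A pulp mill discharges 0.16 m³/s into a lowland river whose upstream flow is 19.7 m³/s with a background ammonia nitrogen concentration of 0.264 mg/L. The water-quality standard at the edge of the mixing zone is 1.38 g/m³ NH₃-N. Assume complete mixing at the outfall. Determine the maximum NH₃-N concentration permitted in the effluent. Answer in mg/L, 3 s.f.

Mass balance: 1.38·19.86 = 0.16·Cₑ + 19.7·0.264.
Cₑ = (27.41 − 5.201) / 0.16 = 138.8 mg/L.

139 mg/L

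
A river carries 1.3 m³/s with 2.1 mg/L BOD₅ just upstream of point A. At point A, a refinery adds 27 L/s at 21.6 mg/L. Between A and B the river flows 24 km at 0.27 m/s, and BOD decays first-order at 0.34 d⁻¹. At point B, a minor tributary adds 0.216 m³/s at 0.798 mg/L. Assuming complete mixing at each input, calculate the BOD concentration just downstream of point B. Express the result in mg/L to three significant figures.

1.63 mg/L

27 L/s = 0.027 m³/s.
After input A: C = (1.3·2.1 + 0.027·21.6) / 1.327 = 2.497 mg/L.
Over the 24 km reach to input B (t = 8.889e+04 s = 1.029 d), decay gives C = 2.497·exp(−0.34·1.029) = 1.76 mg/L.
After input B: C = (1.327·1.76 + 0.216·0.798) / 1.543 = 1.625 mg/L.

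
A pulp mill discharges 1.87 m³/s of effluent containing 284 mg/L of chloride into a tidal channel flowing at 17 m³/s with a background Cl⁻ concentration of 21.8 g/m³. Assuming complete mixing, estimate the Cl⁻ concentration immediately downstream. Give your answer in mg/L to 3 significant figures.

47.8 mg/L

Flow-weighted mixing gives C = (1.87·284 + 17·21.8) / (1.87 + 17) = 901.7/18.87 = 47.78 mg/L.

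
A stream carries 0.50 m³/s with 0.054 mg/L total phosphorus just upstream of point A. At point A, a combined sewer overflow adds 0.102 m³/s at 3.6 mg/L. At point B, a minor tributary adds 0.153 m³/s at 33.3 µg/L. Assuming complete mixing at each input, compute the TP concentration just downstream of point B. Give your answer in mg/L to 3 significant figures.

0.529 mg/L

After input A: C = (0.5·0.054 + 0.102·3.6) / 0.602 = 0.6548 mg/L.
33.3 µg/L = 0.0333 mg/L.
After input B: C = (0.602·0.6548 + 0.153·0.0333) / 0.755 = 0.5289 mg/L.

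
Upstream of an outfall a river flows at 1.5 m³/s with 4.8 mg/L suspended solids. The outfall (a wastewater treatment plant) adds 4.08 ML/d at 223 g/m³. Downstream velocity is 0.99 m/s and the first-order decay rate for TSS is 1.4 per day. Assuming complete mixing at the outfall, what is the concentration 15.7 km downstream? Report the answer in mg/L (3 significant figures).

4.08 ML/d = 0.04722 m³/s.
After complete mixing, C₀ = (0.04722·223 + 1.5·4.8) / 1.547 = 11.46 mg/L.
Travel time t = 1.57e+04 m / 0.99 m/s = 1.586e+04 s = 0.1835 d.
C = 11.46·exp(−1.4·0.1835) = 11.46·0.7734 = 8.863 mg/L.

8.86 mg/L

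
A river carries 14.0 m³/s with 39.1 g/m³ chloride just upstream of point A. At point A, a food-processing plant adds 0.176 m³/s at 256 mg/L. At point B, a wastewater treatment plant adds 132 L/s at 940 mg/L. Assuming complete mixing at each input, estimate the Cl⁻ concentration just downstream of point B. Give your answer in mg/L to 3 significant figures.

50.1 mg/L

After input A: C = (14·39.1 + 0.176·256) / 14.18 = 41.79 mg/L.
132 L/s = 0.132 m³/s.
After input B: C = (14.18·41.79 + 0.132·940) / 14.31 = 50.08 mg/L.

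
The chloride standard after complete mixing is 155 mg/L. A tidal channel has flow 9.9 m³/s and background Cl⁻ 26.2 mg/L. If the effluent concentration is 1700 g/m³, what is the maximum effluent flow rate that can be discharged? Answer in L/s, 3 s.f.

Mass balance at complete mixing: C_std·(Q_w + Q_r) = Q_w·C_e + Q_r·C_b.
Rearranging, Q_w = Q_r·(C_std − C_b)/(C_e − C_std) = 9.9·(155 − 26.2) / (1700 − 155) = 0.8253 m³/s.
= 825.3 L/s.

825 L/s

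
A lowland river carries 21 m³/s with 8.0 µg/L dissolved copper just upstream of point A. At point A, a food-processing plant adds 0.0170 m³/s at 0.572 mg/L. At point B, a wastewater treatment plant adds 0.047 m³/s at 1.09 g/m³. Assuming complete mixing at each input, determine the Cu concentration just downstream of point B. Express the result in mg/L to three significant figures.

8.0 µg/L = 0.008 mg/L.
After input A: C = (21·0.008 + 0.017·0.572) / 21.02 = 0.008456 mg/L.
After input B: C = (21.02·0.008456 + 0.047·1.09) / 21.06 = 0.01087 mg/L.

0.0109 mg/L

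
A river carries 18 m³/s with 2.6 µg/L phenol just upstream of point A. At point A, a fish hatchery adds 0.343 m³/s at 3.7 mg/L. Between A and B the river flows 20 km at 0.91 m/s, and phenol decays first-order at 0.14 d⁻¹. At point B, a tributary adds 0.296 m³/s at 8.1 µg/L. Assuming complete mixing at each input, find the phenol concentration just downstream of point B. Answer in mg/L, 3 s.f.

0.0683 mg/L

2.6 µg/L = 0.0026 mg/L.
After input A: C = (18·0.0026 + 0.343·3.7) / 18.34 = 0.07174 mg/L.
Over the 20 km reach to input B (t = 2.198e+04 s = 0.2544 d), decay gives C = 0.07174·exp(−0.14·0.2544) = 0.06923 mg/L.
8.1 µg/L = 0.0081 mg/L.
After input B: C = (18.34·0.06923 + 0.296·0.0081) / 18.64 = 0.06826 mg/L.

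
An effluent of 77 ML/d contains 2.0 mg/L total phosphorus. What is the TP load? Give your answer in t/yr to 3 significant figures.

77 ML/d = 0.8912 m³/s.
Mass flux = Q·C = 0.8912 m³/s × 2 g/m³ = 1.782 g/s.
= 1.782 g/s × 31.56 = 56.25 t/yr.

56.2 t/yr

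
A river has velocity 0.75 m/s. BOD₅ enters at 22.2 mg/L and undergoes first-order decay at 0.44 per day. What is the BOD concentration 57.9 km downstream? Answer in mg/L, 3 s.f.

Travel time t = 57.9 km / 0.75 m/s = 5.79e+04/0.75 = 7.72e+04 s = 0.8935 d.
First-order decay: C = 22.2·exp(−0.44·0.8935) = 22.2·0.6749 = 14.98 mg/L.

15.0 mg/L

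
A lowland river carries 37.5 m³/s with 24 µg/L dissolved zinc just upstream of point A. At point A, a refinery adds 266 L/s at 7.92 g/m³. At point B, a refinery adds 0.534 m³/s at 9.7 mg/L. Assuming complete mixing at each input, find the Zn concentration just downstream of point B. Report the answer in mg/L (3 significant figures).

24 µg/L = 0.024 mg/L.
266 L/s = 0.266 m³/s.
After input A: C = (37.5·0.024 + 0.266·7.92) / 37.77 = 0.07961 mg/L.
After input B: C = (37.77·0.07961 + 0.534·9.7) / 38.3 = 0.2137 mg/L.

0.214 mg/L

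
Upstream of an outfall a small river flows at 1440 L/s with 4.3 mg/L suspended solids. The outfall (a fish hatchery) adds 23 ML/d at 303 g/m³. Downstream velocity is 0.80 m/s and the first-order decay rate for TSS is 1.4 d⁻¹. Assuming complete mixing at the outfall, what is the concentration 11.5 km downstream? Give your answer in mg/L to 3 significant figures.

23 ML/d = 0.2662 m³/s.
1440 L/s = 1.44 m³/s.
After complete mixing, C₀ = (0.2662·303 + 1.44·4.3) / 1.706 = 50.9 mg/L.
Travel time t = 1.15e+04 m / 0.80 m/s = 1.438e+04 s = 0.1664 d.
C = 50.9·exp(−1.4·0.1664) = 50.9·0.7922 = 40.33 mg/L.

40.3 mg/L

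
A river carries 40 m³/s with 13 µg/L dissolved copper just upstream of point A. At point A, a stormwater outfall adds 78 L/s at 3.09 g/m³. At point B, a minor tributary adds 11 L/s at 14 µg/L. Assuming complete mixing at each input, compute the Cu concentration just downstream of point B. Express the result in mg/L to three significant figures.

13 µg/L = 0.013 mg/L.
78 L/s = 0.078 m³/s.
After input A: C = (40·0.013 + 0.078·3.09) / 40.08 = 0.01899 mg/L.
11 L/s = 0.011 m³/s.
14 µg/L = 0.014 mg/L.
After input B: C = (40.08·0.01899 + 0.011·0.014) / 40.09 = 0.01899 mg/L.

0.0190 mg/L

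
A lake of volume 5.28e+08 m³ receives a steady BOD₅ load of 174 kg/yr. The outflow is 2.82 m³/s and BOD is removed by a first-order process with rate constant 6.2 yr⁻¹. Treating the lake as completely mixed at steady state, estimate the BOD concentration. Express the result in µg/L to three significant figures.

0.0517 µg/L

Outflow Q = 2.82 m³/s × 3.156e+07 s/yr = 8.899e+07 m³/yr.
Steady-state CSTR mass balance: W = Q·C + k·V·C, so C = W/(Q + kV).
Q + kV = 8.899e+07 + 6.2·5.28e+08 = 3.363e+09 m³/yr.
C = 174/3.363e+09 = 5.175e-08 kg/m³ = 5.175e-05 mg/L = 0.05175 µg/L.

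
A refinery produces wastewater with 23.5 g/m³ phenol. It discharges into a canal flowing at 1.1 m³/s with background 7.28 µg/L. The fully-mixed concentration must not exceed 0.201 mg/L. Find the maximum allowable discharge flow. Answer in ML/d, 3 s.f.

7.28 µg/L = 0.00728 mg/L.
Mass balance at complete mixing: C_std·(Q_w + Q_r) = Q_w·C_e + Q_r·C_b.
Rearranging, Q_w = Q_r·(C_std − C_b)/(C_e − C_std) = 1.1·(0.201 − 0.00728) / (23.5 − 0.201) = 0.009146 m³/s.
= 0.7902 ML/d.

0.790 ML/d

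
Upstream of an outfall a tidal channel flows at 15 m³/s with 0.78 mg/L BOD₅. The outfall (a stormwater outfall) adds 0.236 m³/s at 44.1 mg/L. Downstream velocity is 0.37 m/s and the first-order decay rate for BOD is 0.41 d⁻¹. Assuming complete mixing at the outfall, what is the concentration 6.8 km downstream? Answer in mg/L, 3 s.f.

1.33 mg/L

After complete mixing, C₀ = (0.236·44.1 + 15·0.78) / 15.24 = 1.451 mg/L.
Travel time t = 6800 m / 0.37 m/s = 1.838e+04 s = 0.2127 d.
C = 1.451·exp(−0.41·0.2127) = 1.451·0.9165 = 1.33 mg/L.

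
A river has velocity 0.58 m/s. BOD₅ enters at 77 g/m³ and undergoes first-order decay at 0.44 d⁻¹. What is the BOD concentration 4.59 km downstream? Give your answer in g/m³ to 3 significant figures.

74.0 g/m³

Travel time t = 4.59 km / 0.58 m/s = 4590/0.58 = 7914 s = 0.09159 d.
First-order decay: C = 77·exp(−0.44·0.09159) = 77·0.9605 = 73.96 g/m³.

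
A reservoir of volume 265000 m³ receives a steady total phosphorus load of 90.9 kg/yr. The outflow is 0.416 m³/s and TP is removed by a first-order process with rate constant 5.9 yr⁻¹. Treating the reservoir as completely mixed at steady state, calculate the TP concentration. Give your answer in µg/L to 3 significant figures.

Outflow Q = 0.416 m³/s × 3.156e+07 s/yr = 1.313e+07 m³/yr.
Steady-state CSTR mass balance: W = Q·C + k·V·C, so C = W/(Q + kV).
Q + kV = 1.313e+07 + 5.9·265000 = 1.469e+07 m³/yr.
C = 90.9/1.469e+07 = 6.187e-06 kg/m³ = 0.006187 mg/L = 6.187 µg/L.

6.19 µg/L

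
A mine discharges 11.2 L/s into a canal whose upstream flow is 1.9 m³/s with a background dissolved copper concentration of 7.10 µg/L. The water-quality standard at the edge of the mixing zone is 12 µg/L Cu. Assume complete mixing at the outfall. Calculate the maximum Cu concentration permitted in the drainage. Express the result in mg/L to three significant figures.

11.2 L/s = 0.0112 m³/s.
7.10 µg/L = 0.0071 mg/L.
12 µg/L = 0.012 mg/L.
Mass balance: 0.012·1.911 = 0.0112·Cₑ + 1.9·0.0071.
Cₑ = (0.02293 − 0.01349) / 0.0112 = 0.8433 mg/L.

0.843 mg/L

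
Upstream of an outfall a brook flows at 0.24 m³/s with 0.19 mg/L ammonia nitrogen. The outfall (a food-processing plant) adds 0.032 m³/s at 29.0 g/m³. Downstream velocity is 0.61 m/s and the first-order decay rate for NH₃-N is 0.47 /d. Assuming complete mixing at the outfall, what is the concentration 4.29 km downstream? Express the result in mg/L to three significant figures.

After complete mixing, C₀ = (0.032·29 + 0.24·0.19) / 0.272 = 3.579 mg/L.
Travel time t = 4290 m / 0.61 m/s = 7033 s = 0.0814 d.
C = 3.579·exp(−0.47·0.0814) = 3.579·0.9625 = 3.445 mg/L.

3.45 mg/L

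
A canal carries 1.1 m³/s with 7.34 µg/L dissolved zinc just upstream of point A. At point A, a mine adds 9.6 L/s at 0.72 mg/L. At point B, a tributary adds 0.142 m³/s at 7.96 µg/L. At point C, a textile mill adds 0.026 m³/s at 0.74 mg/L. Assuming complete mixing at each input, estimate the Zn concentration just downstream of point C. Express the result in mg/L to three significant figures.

7.34 µg/L = 0.00734 mg/L.
9.6 L/s = 0.0096 m³/s.
After input A: C = (1.1·0.00734 + 0.0096·0.72) / 1.11 = 0.01351 mg/L.
7.96 µg/L = 0.00796 mg/L.
After input B: C = (1.11·0.01351 + 0.142·0.00796) / 1.252 = 0.01288 mg/L.
After input C: C = (1.252·0.01288 + 0.026·0.74) / 1.278 = 0.02767 mg/L.

0.0277 mg/L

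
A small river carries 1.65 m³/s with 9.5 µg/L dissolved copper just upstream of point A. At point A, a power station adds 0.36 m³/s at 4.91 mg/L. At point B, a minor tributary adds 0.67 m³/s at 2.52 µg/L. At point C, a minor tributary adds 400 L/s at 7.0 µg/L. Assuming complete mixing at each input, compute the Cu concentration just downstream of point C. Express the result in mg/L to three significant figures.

0.580 mg/L

9.5 µg/L = 0.0095 mg/L.
After input A: C = (1.65·0.0095 + 0.36·4.91) / 2.01 = 0.8872 mg/L.
2.52 µg/L = 0.00252 mg/L.
After input B: C = (2.01·0.8872 + 0.67·0.00252) / 2.68 = 0.666 mg/L.
400 L/s = 0.4 m³/s.
7.0 µg/L = 0.007 mg/L.
After input C: C = (2.68·0.666 + 0.4·0.007) / 3.08 = 0.5804 mg/L.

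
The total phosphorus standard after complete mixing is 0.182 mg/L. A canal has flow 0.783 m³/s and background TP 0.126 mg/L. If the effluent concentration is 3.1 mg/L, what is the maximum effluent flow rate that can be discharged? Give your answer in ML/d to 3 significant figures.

1.30 ML/d

Mass balance at complete mixing: C_std·(Q_w + Q_r) = Q_w·C_e + Q_r·C_b.
Rearranging, Q_w = Q_r·(C_std − C_b)/(C_e − C_std) = 0.783·(0.182 − 0.126) / (3.1 − 0.182) = 0.01503 m³/s.
= 1.298 ML/d.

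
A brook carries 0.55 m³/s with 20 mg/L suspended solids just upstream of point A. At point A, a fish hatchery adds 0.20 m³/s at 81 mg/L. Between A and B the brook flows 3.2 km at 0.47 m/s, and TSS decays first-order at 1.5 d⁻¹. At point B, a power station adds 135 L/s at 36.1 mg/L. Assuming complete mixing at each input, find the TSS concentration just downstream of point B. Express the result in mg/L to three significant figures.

32.8 mg/L

After input A: C = (0.55·20 + 0.2·81) / 0.75 = 36.27 mg/L.
Over the 3.2 km reach to input B (t = 6809 s = 0.0788 d), decay gives C = 36.27·exp(−1.5·0.0788) = 32.22 mg/L.
135 L/s = 0.135 m³/s.
After input B: C = (0.75·32.22 + 0.135·36.1) / 0.885 = 32.81 mg/L.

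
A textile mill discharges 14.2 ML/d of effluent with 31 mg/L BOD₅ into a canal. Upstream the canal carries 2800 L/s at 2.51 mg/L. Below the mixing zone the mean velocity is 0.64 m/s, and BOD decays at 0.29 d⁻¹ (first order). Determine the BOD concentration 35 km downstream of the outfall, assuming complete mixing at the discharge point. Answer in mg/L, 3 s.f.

3.40 mg/L

14.2 ML/d = 0.1644 m³/s.
2800 L/s = 2.8 m³/s.
After complete mixing, C₀ = (0.1644·31 + 2.8·2.51) / 2.964 = 4.09 mg/L.
Travel time t = 3.5e+04 m / 0.64 m/s = 5.469e+04 s = 0.633 d.
C = 4.09·exp(−0.29·0.633) = 4.09·0.8323 = 3.404 mg/L.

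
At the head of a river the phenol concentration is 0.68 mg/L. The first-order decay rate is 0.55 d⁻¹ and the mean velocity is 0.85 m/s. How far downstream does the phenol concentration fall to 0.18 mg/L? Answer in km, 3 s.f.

177 km

From C = C₀·e^(−kt), t = ln(C₀/C)/k = ln(0.68/0.18)/0.55 = 1.329/0.55 = 2.417 d.
Distance = v·t = 0.85 m/s × 2.088e+05 s = 1.775e+05 m = 177.5 km.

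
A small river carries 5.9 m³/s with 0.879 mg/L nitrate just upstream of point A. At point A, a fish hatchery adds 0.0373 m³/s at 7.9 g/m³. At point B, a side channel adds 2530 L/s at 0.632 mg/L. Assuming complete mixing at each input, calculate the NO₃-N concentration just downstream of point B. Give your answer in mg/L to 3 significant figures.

After input A: C = (5.9·0.879 + 0.0373·7.9) / 5.937 = 0.9231 mg/L.
2530 L/s = 2.53 m³/s.
After input B: C = (5.937·0.9231 + 2.53·0.632) / 8.467 = 0.8361 mg/L.

0.836 mg/L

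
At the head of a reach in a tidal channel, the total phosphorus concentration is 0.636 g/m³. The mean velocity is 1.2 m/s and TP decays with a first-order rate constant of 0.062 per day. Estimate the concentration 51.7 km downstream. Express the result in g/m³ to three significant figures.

0.617 g/m³

Travel time t = 51.7 km / 1.2 m/s = 5.17e+04/1.2 = 4.308e+04 s = 0.4986 d.
First-order decay: C = 0.636·exp(−0.062·0.4986) = 0.636·0.9696 = 0.6166 g/m³.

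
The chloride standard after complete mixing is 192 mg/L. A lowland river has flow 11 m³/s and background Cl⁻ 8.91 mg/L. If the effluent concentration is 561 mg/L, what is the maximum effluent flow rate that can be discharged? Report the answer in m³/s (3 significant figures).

Mass balance at complete mixing: C_std·(Q_w + Q_r) = Q_w·C_e + Q_r·C_b.
Rearranging, Q_w = Q_r·(C_std − C_b)/(C_e − C_std) = 11·(192 − 8.91) / (561 − 192) = 5.458 m³/s.

5.46 m³/s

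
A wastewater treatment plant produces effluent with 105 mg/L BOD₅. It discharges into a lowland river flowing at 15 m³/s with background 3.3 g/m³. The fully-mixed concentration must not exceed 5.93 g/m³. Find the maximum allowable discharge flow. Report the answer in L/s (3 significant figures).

398 L/s

Mass balance at complete mixing: C_std·(Q_w + Q_r) = Q_w·C_e + Q_r·C_b.
Rearranging, Q_w = Q_r·(C_std − C_b)/(C_e − C_std) = 15·(5.93 − 3.3) / (105 − 5.93) = 0.3982 m³/s.
= 398.2 L/s.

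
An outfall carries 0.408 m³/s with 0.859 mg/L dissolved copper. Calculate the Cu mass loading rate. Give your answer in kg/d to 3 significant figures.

30.3 kg/d

Mass flux = Q·C = 0.408 m³/s × 0.859 g/m³ = 0.3505 g/s.
= 0.3505 g/s × 86.4 = 30.28 kg/d.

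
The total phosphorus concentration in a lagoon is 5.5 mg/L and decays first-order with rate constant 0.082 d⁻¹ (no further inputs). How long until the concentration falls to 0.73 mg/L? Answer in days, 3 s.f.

24.6 d

t = ln(C₀/C)/k = ln(5.5/0.73)/0.082 = 2.019/0.082 = 24.63 d.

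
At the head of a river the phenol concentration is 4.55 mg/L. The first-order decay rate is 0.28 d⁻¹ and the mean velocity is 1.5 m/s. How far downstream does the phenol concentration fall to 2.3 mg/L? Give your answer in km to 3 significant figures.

316 km

From C = C₀·e^(−kt), t = ln(C₀/C)/k = ln(4.55/2.3)/0.28 = 0.6822/0.28 = 2.436 d.
Distance = v·t = 1.5 m/s × 2.105e+05 s = 3.158e+05 m = 315.8 km.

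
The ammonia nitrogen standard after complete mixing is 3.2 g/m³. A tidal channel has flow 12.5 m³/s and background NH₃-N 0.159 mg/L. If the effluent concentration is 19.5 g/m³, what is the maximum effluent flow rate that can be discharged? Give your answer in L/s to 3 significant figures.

Mass balance at complete mixing: C_std·(Q_w + Q_r) = Q_w·C_e + Q_r·C_b.
Rearranging, Q_w = Q_r·(C_std − C_b)/(C_e − C_std) = 12.5·(3.2 − 0.159) / (19.5 − 3.2) = 2.332 m³/s.
= 2332 L/s.

2330 L/s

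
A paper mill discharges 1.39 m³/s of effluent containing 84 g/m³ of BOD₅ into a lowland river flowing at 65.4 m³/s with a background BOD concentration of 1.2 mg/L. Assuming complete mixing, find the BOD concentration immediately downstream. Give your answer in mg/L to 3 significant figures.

2.92 mg/L

By mass balance at complete mixing, C = (1.39·84 + 65.4·1.2) / (1.39 + 65.4) = 195.2/66.79 = 2.923 mg/L.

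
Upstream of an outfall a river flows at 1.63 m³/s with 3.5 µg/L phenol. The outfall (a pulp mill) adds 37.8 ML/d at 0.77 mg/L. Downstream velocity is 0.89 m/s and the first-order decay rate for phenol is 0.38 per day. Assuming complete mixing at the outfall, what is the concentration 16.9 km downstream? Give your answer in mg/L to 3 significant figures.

37.8 ML/d = 0.4375 m³/s.
3.5 µg/L = 0.0035 mg/L.
After complete mixing, C₀ = (0.4375·0.77 + 1.63·0.0035) / 2.067 = 0.1657 mg/L.
Travel time t = 1.69e+04 m / 0.89 m/s = 1.899e+04 s = 0.2198 d.
C = 0.1657·exp(−0.38·0.2198) = 0.1657·0.9199 = 0.1524 mg/L.

0.152 mg/L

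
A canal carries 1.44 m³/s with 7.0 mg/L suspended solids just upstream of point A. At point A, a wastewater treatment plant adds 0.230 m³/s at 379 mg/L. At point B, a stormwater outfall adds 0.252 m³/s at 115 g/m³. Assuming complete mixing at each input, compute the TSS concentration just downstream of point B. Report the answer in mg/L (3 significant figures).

After input A: C = (1.44·7 + 0.23·379) / 1.67 = 58.23 mg/L.
After input B: C = (1.67·58.23 + 0.252·115) / 1.922 = 65.68 mg/L.

65.7 mg/L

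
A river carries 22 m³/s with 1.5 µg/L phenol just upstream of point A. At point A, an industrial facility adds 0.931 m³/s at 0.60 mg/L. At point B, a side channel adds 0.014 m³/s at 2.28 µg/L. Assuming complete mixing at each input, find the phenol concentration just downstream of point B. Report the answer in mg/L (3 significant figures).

0.0258 mg/L

1.5 µg/L = 0.0015 mg/L.
After input A: C = (22·0.0015 + 0.931·0.6) / 22.93 = 0.0258 mg/L.
2.28 µg/L = 0.00228 mg/L.
After input B: C = (22.93·0.0258 + 0.014·0.00228) / 22.95 = 0.02578 mg/L.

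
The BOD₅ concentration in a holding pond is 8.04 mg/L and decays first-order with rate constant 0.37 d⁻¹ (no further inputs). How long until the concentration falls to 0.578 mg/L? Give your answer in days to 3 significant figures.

7.12 d

t = ln(C₀/C)/k = ln(8.04/0.578)/0.37 = 2.633/0.37 = 7.115 d.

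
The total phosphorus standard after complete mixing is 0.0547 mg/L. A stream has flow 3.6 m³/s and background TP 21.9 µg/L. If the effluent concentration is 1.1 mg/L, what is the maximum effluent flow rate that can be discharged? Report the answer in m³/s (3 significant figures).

21.9 µg/L = 0.0219 mg/L.
Mass balance at complete mixing: C_std·(Q_w + Q_r) = Q_w·C_e + Q_r·C_b.
Rearranging, Q_w = Q_r·(C_std − C_b)/(C_e − C_std) = 3.6·(0.0547 − 0.0219) / (1.1 − 0.0547) = 0.113 m³/s.

0.113 m³/s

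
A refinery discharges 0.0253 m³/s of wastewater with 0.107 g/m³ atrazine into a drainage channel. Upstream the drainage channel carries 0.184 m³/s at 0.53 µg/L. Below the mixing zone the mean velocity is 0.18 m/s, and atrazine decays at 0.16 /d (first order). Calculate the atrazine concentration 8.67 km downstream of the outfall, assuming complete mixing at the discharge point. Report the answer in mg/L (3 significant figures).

0.53 µg/L = 0.00053 mg/L.
After complete mixing, C₀ = (0.0253·0.107 + 0.184·0.00053) / 0.2093 = 0.0134 mg/L.
Travel time t = 8670 m / 0.18 m/s = 4.817e+04 s = 0.5575 d.
C = 0.0134·exp(−0.16·0.5575) = 0.0134·0.9147 = 0.01226 mg/L.

0.0123 mg/L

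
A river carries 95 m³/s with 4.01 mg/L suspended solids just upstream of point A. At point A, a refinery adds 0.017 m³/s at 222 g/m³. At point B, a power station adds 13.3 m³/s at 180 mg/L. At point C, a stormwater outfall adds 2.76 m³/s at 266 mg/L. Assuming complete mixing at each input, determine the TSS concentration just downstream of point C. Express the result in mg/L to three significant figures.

31.6 mg/L

After input A: C = (95·4.01 + 0.017·222) / 95.02 = 4.049 mg/L.
After input B: C = (95.02·4.049 + 13.3·180) / 108.3 = 25.65 mg/L.
After input C: C = (108.3·25.65 + 2.76·266) / 111.1 = 31.63 mg/L.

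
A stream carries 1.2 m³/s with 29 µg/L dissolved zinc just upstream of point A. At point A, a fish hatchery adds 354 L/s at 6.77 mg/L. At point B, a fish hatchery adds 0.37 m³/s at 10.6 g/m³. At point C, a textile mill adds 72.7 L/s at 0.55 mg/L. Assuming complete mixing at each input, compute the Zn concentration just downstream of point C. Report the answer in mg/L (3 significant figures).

29 µg/L = 0.029 mg/L.
354 L/s = 0.354 m³/s.
After input A: C = (1.2·0.029 + 0.354·6.77) / 1.554 = 1.565 mg/L.
After input B: C = (1.554·1.565 + 0.37·10.6) / 1.924 = 3.302 mg/L.
72.7 L/s = 0.0727 m³/s.
After input C: C = (1.924·3.302 + 0.0727·0.55) / 1.997 = 3.202 mg/L.

3.20 mg/L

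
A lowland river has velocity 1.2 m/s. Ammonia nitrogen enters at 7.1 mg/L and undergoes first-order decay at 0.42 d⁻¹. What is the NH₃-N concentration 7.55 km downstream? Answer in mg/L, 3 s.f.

Travel time t = 7.55 km / 1.2 m/s = 7550/1.2 = 6292 s = 0.07282 d.
First-order decay: C = 7.1·exp(−0.42·0.07282) = 7.1·0.9699 = 6.886 mg/L.

6.89 mg/L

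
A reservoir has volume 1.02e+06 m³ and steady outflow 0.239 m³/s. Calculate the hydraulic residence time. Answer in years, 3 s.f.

Q = 0.239 m³/s × 3.156e+07 s/yr = 7.542e+06 m³/yr.
Hydraulic residence time τ = V/Q = 1.02e+06/7.542e+06 = 0.1352 yr.

0.135 yr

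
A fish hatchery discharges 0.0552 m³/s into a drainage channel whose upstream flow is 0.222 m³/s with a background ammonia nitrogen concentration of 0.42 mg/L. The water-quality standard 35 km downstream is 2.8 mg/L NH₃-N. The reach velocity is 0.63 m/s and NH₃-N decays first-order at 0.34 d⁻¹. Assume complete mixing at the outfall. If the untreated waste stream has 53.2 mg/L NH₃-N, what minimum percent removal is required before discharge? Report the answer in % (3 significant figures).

70.3 %

Travel time to the compliance point: t = 3.5e+04/0.63 = 5.556e+04 s = 0.643 d; decay factor exp(−0.34·0.643) = 0.8036.
So the concentration just after mixing may be at most 2.8/0.8036 = 3.484 mg/L.
Mass balance: 3.484·0.2772 = 0.0552·Cₑ + 0.222·0.42.
Cₑ = (0.9658 − 0.09324) / 0.0552 = 15.81 mg/L.
Required removal = 1 − 15.81/53.2 = 70.29 %.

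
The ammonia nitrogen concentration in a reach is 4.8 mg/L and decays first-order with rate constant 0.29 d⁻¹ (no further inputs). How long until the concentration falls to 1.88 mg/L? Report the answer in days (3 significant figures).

t = ln(C₀/C)/k = ln(4.8/1.88)/0.29 = 0.9373/0.29 = 3.232 d.

3.23 d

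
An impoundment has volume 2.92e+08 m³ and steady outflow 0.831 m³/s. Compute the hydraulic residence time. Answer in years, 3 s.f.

11.1 yr

Q = 0.831 m³/s × 3.156e+07 s/yr = 2.622e+07 m³/yr.
Hydraulic residence time τ = V/Q = 2.92e+08/2.622e+07 = 11.13 yr.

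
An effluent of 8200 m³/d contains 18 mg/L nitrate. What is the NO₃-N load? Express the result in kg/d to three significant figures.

8200 m³/d = 0.09491 m³/s.
Mass flux = Q·C = 0.09491 m³/s × 18 g/m³ = 1.708 g/s.
= 1.708 g/s × 86.4 = 147.6 kg/d.

148 kg/d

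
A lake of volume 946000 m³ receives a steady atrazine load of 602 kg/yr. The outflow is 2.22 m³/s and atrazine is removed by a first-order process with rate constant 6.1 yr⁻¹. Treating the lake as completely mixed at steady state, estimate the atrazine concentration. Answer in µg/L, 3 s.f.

Outflow Q = 2.22 m³/s × 3.156e+07 s/yr = 7.006e+07 m³/yr.
Steady-state CSTR mass balance: W = Q·C + k·V·C, so C = W/(Q + kV).
Q + kV = 7.006e+07 + 6.1·946000 = 7.583e+07 m³/yr.
C = 602/7.583e+07 = 7.939e-06 kg/m³ = 0.007939 mg/L = 7.939 µg/L.

7.94 µg/L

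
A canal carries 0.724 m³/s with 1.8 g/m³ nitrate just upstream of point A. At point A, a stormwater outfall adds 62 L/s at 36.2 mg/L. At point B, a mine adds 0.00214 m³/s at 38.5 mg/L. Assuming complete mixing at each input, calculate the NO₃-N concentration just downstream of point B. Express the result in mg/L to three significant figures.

62 L/s = 0.062 m³/s.
After input A: C = (0.724·1.8 + 0.062·36.2) / 0.786 = 4.513 mg/L.
After input B: C = (0.786·4.513 + 0.00214·38.5) / 0.7881 = 4.606 mg/L.

4.61 mg/L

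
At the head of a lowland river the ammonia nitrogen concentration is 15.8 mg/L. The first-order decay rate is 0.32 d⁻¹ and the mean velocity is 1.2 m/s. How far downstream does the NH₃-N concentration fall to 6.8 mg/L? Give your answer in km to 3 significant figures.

From C = C₀·e^(−kt), t = ln(C₀/C)/k = ln(15.8/6.8)/0.32 = 0.8431/0.32 = 2.635 d.
Distance = v·t = 1.2 m/s × 2.276e+05 s = 2.732e+05 m = 273.2 km.

273 km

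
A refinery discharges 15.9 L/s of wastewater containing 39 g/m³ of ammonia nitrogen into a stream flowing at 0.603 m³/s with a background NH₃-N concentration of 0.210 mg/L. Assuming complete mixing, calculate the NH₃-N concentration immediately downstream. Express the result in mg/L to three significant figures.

1.21 mg/L

15.9 L/s = 0.0159 m³/s.
Conservation of mass across the mixing zone: C = (0.0159·39 + 0.603·0.21) / (0.0159 + 0.603) = 0.7467/0.6189 = 1.207 mg/L.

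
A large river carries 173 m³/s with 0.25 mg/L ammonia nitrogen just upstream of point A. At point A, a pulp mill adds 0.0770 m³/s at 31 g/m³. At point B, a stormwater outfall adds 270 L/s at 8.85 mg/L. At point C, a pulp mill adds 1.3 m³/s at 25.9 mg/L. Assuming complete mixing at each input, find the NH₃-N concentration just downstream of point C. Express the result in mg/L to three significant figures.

0.468 mg/L

After input A: C = (173·0.25 + 0.077·31) / 173.1 = 0.2637 mg/L.
270 L/s = 0.27 m³/s.
After input B: C = (173.1·0.2637 + 0.27·8.85) / 173.3 = 0.2771 mg/L.
After input C: C = (173.3·0.2771 + 1.3·25.9) / 174.6 = 0.4678 mg/L.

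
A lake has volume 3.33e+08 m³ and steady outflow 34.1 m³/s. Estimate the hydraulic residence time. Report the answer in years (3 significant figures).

0.309 yr

Q = 34.1 m³/s × 3.156e+07 s/yr = 1.076e+09 m³/yr.
Hydraulic residence time τ = V/Q = 3.33e+08/1.076e+09 = 0.3094 yr.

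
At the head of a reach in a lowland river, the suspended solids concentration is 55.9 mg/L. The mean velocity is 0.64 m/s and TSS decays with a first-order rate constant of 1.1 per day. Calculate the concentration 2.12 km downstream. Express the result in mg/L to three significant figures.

Travel time t = 2.12 km / 0.64 m/s = 2120/0.64 = 3312 s = 0.03834 d.
First-order decay: C = 55.9·exp(−1.1·0.03834) = 55.9·0.9587 = 53.59 mg/L.

53.6 mg/L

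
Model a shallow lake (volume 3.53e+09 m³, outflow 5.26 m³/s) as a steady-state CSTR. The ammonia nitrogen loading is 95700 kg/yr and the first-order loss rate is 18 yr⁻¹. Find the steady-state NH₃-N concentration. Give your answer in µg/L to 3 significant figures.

Outflow Q = 5.26 m³/s × 3.156e+07 s/yr = 1.66e+08 m³/yr.
Steady-state CSTR mass balance: W = Q·C + k·V·C, so C = W/(Q + kV).
Q + kV = 1.66e+08 + 18·3.53e+09 = 6.371e+10 m³/yr.
C = 95700/6.371e+10 = 1.502e-06 kg/m³ = 0.001502 mg/L = 1.502 µg/L.

1.50 µg/L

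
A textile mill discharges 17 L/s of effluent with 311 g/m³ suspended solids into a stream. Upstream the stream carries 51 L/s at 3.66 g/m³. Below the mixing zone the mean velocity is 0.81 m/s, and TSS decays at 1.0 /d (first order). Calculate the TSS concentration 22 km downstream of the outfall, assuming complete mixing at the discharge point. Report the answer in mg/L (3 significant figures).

58.8 mg/L

17 L/s = 0.017 m³/s.
51 L/s = 0.051 m³/s.
After complete mixing, C₀ = (0.017·311 + 0.051·3.66) / 0.068 = 80.5 mg/L.
Travel time t = 2.2e+04 m / 0.81 m/s = 2.716e+04 s = 0.3144 d.
C = 80.5·exp(−1.0·0.3144) = 80.5·0.7303 = 58.78 mg/L.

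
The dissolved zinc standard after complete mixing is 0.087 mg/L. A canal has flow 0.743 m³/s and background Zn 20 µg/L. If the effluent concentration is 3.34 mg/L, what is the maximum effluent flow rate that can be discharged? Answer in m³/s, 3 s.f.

0.0153 m³/s

20 µg/L = 0.02 mg/L.
Mass balance at complete mixing: C_std·(Q_w + Q_r) = Q_w·C_e + Q_r·C_b.
Rearranging, Q_w = Q_r·(C_std − C_b)/(C_e − C_std) = 0.743·(0.087 − 0.02) / (3.34 − 0.087) = 0.0153 m³/s.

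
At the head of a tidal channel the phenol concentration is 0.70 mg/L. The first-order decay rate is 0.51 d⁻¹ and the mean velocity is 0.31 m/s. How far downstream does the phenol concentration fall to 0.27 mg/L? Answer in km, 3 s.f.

From C = C₀·e^(−kt), t = ln(C₀/C)/k = ln(0.70/0.27)/0.51 = 0.9527/0.51 = 1.868 d.
Distance = v·t = 0.31 m/s × 1.614e+05 s = 5.003e+04 m = 50.03 km.

50.0 km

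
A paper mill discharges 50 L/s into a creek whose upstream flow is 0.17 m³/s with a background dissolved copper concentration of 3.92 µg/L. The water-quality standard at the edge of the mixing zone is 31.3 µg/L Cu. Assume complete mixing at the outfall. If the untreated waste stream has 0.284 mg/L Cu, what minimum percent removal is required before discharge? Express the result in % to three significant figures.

50 L/s = 0.05 m³/s.
3.92 µg/L = 0.00392 mg/L.
31.3 µg/L = 0.0313 mg/L.
Mass balance: 0.0313·0.22 = 0.05·Cₑ + 0.17·0.00392.
Cₑ = (0.006886 − 0.0006664) / 0.05 = 0.1244 mg/L.
Required removal = 1 − 0.1244/0.284 = 56.2 %.

56.2 %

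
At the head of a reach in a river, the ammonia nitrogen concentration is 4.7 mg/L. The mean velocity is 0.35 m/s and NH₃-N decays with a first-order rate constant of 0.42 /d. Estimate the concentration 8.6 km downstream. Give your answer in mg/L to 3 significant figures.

Travel time t = 8.6 km / 0.35 m/s = 8600/0.35 = 2.457e+04 s = 0.2844 d.
First-order decay: C = 4.7·exp(−0.42·0.2844) = 4.7·0.8874 = 4.171 mg/L.

4.17 mg/L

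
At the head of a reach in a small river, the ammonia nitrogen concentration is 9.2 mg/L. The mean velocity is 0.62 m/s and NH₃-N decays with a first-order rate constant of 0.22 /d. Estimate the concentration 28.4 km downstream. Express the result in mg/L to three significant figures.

8.19 mg/L

Travel time t = 28.4 km / 0.62 m/s = 2.84e+04/0.62 = 4.581e+04 s = 0.5302 d.
First-order decay: C = 9.2·exp(−0.22·0.5302) = 9.2·0.8899 = 8.187 mg/L.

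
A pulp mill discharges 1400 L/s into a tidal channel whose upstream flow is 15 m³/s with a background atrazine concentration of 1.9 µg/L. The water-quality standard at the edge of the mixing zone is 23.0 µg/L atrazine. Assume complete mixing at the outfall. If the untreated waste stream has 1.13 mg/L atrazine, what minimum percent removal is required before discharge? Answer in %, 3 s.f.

78.0 %

1400 L/s = 1.4 m³/s.
1.9 µg/L = 0.0019 mg/L.
23.0 µg/L = 0.023 mg/L.
Mass balance: 0.023·16.4 = 1.4·Cₑ + 15·0.0019.
Cₑ = (0.3772 − 0.0285) / 1.4 = 0.2491 mg/L.
Required removal = 1 − 0.2491/1.13 = 77.96 %.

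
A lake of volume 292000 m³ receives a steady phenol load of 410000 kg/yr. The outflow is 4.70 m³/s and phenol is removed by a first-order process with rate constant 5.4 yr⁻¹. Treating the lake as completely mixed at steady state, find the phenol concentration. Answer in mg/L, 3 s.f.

2.74 mg/L

Outflow Q = 4.70 m³/s × 3.156e+07 s/yr = 1.483e+08 m³/yr.
Steady-state CSTR mass balance: W = Q·C + k·V·C, so C = W/(Q + kV).
Q + kV = 1.483e+08 + 5.4·292000 = 1.499e+08 m³/yr.
C = 410000/1.499e+08 = 0.002735 kg/m³ = 2.735 mg/L.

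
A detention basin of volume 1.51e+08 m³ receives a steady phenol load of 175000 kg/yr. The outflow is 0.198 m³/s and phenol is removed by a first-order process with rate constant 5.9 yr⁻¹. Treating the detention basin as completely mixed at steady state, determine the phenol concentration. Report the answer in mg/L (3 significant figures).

Outflow Q = 0.198 m³/s × 3.156e+07 s/yr = 6.248e+06 m³/yr.
Steady-state CSTR mass balance: W = Q·C + k·V·C, so C = W/(Q + kV).
Q + kV = 6.248e+06 + 5.9·1.51e+08 = 8.971e+08 m³/yr.
C = 175000/8.971e+08 = 0.0001951 kg/m³ = 0.1951 mg/L.

0.195 mg/L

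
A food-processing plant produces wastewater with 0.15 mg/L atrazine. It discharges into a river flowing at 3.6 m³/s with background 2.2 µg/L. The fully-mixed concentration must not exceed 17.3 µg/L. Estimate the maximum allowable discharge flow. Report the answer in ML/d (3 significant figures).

2.2 µg/L = 0.0022 mg/L.
17.3 µg/L = 0.0173 mg/L.
Mass balance at complete mixing: C_std·(Q_w + Q_r) = Q_w·C_e + Q_r·C_b.
Rearranging, Q_w = Q_r·(C_std − C_b)/(C_e − C_std) = 3.6·(0.0173 − 0.0022) / (0.15 − 0.0173) = 0.4096 m³/s.
= 35.39 ML/d.

35.4 ML/d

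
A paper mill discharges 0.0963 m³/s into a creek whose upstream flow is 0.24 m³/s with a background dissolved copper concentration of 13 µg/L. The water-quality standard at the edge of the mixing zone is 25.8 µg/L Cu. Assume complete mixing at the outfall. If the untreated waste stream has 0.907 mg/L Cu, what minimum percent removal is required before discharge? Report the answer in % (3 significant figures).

13 µg/L = 0.013 mg/L.
25.8 µg/L = 0.0258 mg/L.
Mass balance: 0.0258·0.3363 = 0.0963·Cₑ + 0.24·0.013.
Cₑ = (0.008677 − 0.00312) / 0.0963 = 0.0577 mg/L.
Required removal = 1 − 0.0577/0.907 = 93.64 %.

93.6 %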